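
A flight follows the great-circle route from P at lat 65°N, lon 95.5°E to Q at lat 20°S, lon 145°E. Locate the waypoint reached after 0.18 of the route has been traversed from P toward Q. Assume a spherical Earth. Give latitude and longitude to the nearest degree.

≈ lat 52°N, lon 115°E

The haversine formula gives a central angle δ ≈ 1.623 rad (93.0°) between the endpoints.
Interpolate at f = 0.18 with slerp weights a = sin((1−f)δ)/sin δ ≈ 0.973, b = sin(fδ)/sin δ ≈ 0.288.
p = a·p₁ + b·p₂ ≈ (-0.261, 0.565, 0.783); φ = arcsin(p_z) ≈ 51.53°, λ = atan2(p_y, p_x) ≈ 114.84°.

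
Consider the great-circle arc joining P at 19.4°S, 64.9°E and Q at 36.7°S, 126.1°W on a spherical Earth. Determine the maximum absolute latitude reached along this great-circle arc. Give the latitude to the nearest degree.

≈ 80°S

The great circle lies in the plane with unit normal n̂ = (p₁ × p₂)/|p₁ × p₂|.
Here n̂_z ≈ +0.172; the vertex latitude is φ_max = arccos|n̂_z| ≈ 80.1°.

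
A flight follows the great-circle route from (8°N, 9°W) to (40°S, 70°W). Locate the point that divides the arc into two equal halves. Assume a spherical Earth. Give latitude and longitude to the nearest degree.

Convert each endpoint to a unit vector on the sphere (x = cos φ cos λ, y = cos φ sin λ, z = sin φ).
The central angle between the endpoints is δ = arccos(p₁·p₂) ≈ 1.289 rad (73.8°).
Interpolate at f = 1/2 with slerp weights a = sin((1−f)δ)/sin δ ≈ 0.625, b = sin(fδ)/sin δ ≈ 0.625.
p = a·p₁ + b·p₂ ≈ (0.776, -0.547, -0.315); φ = arcsin(p_z) ≈ -18.36°, λ = atan2(p_y, p_x) ≈ -35.20°.

≈ (18°S, 35°W)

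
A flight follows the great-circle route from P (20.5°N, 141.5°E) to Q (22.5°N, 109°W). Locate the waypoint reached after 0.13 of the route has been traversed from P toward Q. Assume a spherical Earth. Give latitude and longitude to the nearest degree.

Write both endpoints as unit vectors p₁, p₂ with components (cos φ cos λ, cos φ sin λ, sin φ).
The central angle between the endpoints is δ = arccos(p₁·p₂) ≈ 1.726 rad (98.9°).
Interpolate at f = 0.13 with slerp weights a = sin((1−f)δ)/sin δ ≈ 1.010, b = sin(fδ)/sin δ ≈ 0.225.
p = a·p₁ + b·p₂ ≈ (-0.808, 0.392, 0.440); φ = arcsin(p_z) ≈ 26.09°, λ = atan2(p_y, p_x) ≈ 154.12°.

≈ (26°N, 154°E)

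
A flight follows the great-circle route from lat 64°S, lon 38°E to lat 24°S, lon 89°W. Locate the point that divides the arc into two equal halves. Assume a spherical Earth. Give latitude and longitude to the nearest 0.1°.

≈ lat 60.5°S, lon 60.7°W

The haversine formula gives a central angle δ ≈ 1.446 rad (82.8°) between the endpoints.
Interpolate at f = 1/2 with slerp weights a = sin((1−f)δ)/sin δ ≈ 0.667, b = sin(fδ)/sin δ ≈ 0.667.
p = a·p₁ + b·p₂ ≈ (0.241, -0.429, -0.871); φ = arcsin(p_z) ≈ -60.52°, λ = atan2(p_y, p_x) ≈ -60.68°.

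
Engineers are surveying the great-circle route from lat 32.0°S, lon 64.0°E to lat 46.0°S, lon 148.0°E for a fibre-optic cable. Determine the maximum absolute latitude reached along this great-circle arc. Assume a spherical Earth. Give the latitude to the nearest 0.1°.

The great circle lies in the plane with unit normal n̂ = (p₁ × p₂)/|p₁ × p₂|.
Here n̂_z ≈ +0.653; the vertex latitude is φ_max = arccos|n̂_z| ≈ 49.2°.

≈ 49.2°S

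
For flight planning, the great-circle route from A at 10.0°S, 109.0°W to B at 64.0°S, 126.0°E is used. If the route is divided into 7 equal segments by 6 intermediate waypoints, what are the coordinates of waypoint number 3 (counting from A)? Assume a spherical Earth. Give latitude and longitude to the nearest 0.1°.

From cos δ = sin φ₁ sin φ₂ + cos φ₁ cos φ₂ cos Δλ, the central angle is δ ≈ 1.662 rad (95.3°).
Interpolate at f = 3/7 with slerp weights a = sin((1−f)δ)/sin δ ≈ 0.817, b = sin(fδ)/sin δ ≈ 0.656.
p = a·p₁ + b·p₂ ≈ (-0.431, -0.528, -0.732); φ = arcsin(p_z) ≈ -47.04°, λ = atan2(p_y, p_x) ≈ -129.24°.

≈ 47.0°S, 129.2°W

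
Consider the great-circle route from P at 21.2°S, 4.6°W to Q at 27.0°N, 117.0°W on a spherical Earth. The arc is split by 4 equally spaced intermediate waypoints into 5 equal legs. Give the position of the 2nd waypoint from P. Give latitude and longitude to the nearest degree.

≈ 1°S, 48°W

Write both endpoints as unit vectors p₁, p₂ with components (cos φ cos λ, cos φ sin λ, sin φ).
The central angle between the endpoints is δ = arccos(p₁·p₂) ≈ 2.072 rad (118.7°).
Interpolate at f = 2/5 with slerp weights a = sin((1−f)δ)/sin δ ≈ 1.080, b = sin(fδ)/sin δ ≈ 0.841.
p = a·p₁ + b·p₂ ≈ (0.663, -0.748, -0.009); φ = arcsin(p_z) ≈ -0.51°, λ = atan2(p_y, p_x) ≈ -48.44°.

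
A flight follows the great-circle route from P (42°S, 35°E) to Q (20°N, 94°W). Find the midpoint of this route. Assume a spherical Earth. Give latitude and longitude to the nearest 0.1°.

≈ (23.7°S, 43.3°W)

Write both endpoints as unit vectors p₁, p₂ with components (cos φ cos λ, cos φ sin λ, sin φ).
The central angle between the endpoints is δ = arccos(p₁·p₂) ≈ 2.303 rad (131.9°).
Interpolate at f = 1/2 with slerp weights a = sin((1−f)δ)/sin δ ≈ 1.228, b = sin(fδ)/sin δ ≈ 1.228.
p = a·p₁ + b·p₂ ≈ (0.667, -0.628, -0.402); φ = arcsin(p_z) ≈ -23.68°, λ = atan2(p_y, p_x) ≈ -43.26°.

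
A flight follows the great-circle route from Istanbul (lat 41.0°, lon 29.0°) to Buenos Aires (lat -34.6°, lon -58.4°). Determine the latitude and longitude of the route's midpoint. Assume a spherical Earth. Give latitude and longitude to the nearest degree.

≈ lat 4°, lon -17°

The haversine formula gives a central angle δ ≈ 1.922 rad (110.1°) between the endpoints.
Interpolate at f = 1/2 with slerp weights a = sin((1−f)δ)/sin δ ≈ 0.873, b = sin(fδ)/sin δ ≈ 0.873.
p = a·p₁ + b·p₂ ≈ (0.953, -0.293, 0.077); φ = arcsin(p_z) ≈ 4.42°, λ = atan2(p_y, p_x) ≈ -17.07°.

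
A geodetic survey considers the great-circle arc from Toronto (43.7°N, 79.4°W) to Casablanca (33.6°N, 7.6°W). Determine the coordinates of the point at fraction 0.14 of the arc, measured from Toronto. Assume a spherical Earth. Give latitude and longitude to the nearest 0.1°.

Convert each endpoint to a unit vector on the sphere (x = cos φ cos λ, y = cos φ sin λ, z = sin φ).
The central angle between the endpoints is δ = arccos(p₁·p₂) ≈ 0.964 rad (55.2°).
Interpolate at f = 0.14 with slerp weights a = sin((1−f)δ)/sin δ ≈ 0.897, b = sin(fδ)/sin δ ≈ 0.164.
p = a·p₁ + b·p₂ ≈ (0.255, -0.656, 0.711); φ = arcsin(p_z) ≈ 45.29°, λ = atan2(p_y, p_x) ≈ -68.79°.

≈ 45.3°N, 68.8°W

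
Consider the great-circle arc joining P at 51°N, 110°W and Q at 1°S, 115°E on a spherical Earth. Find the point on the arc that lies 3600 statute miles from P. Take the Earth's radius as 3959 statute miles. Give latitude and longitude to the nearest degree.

≈ 51°N, 161°E

Write both endpoints as unit vectors p₁, p₂ with components (cos φ cos λ, cos φ sin λ, sin φ).
The central angle between the endpoints is δ = arccos(p₁·p₂) ≈ 2.047 rad (117.3°). The total great-circle distance is δ·R ≈ 2.047 × 3959 ≈ 8104 mi, so the target fraction is f = 3600/8104 ≈ 0.444.
Interpolate at f ≈ 0.444 with slerp weights a = sin((1−f)δ)/sin δ ≈ 1.021, b = sin(fδ)/sin δ ≈ 0.888.
p = a·p₁ + b·p₂ ≈ (-0.595, 0.201, 0.778); φ = arcsin(p_z) ≈ 51.10°, λ = atan2(p_y, p_x) ≈ 161.37°.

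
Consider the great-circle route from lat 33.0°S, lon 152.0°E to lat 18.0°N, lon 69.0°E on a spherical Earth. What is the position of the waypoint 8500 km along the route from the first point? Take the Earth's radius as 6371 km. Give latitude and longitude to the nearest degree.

≈ lat 8°N, lon 84°E

Convert each endpoint to a unit vector on the sphere (x = cos φ cos λ, y = cos φ sin λ, z = sin φ).
The central angle between the endpoints is δ = arccos(p₁·p₂) ≈ 1.642 rad (94.1°). The total great-circle distance is δ·R ≈ 1.642 × 6371 ≈ 10461 km, so the target fraction is f = 8500/10461 ≈ 0.813.
Interpolate at f ≈ 0.813 with slerp weights a = sin((1−f)δ)/sin δ ≈ 0.304, b = sin(fδ)/sin δ ≈ 0.975.
p = a·p₁ + b·p₂ ≈ (0.107, 0.985, 0.136); φ = arcsin(p_z) ≈ 7.80°, λ = atan2(p_y, p_x) ≈ 83.78°.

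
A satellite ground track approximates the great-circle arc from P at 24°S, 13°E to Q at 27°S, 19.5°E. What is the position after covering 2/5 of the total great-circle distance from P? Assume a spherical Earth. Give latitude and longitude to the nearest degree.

From cos δ = sin φ₁ sin φ₂ + cos φ₁ cos φ₂ cos Δλ, the central angle is δ ≈ 0.115 rad (6.6°).
Interpolate at f = 2/5 with slerp weights a = sin((1−f)δ)/sin δ ≈ 0.601, b = sin(fδ)/sin δ ≈ 0.401.
p = a·p₁ + b·p₂ ≈ (0.871, 0.243, -0.426); φ = arcsin(p_z) ≈ -25.23°, λ = atan2(p_y, p_x) ≈ 15.56°.

≈ 25°S, 16°E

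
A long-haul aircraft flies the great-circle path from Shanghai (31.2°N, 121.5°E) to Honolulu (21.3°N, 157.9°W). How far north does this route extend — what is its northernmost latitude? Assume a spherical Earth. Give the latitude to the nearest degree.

≈ 34°N

The great circle lies in the plane with unit normal n̂ = (p₁ × p₂)/|p₁ × p₂|.
Here n̂_z ≈ +0.829; the vertex latitude is φ_max = arccos|n̂_z| ≈ 34.0°.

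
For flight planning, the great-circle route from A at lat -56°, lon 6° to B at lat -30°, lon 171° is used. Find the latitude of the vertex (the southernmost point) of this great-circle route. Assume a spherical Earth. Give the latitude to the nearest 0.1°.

≈ -82.8°

The great circle lies in the plane with unit normal n̂ = (p₁ × p₂)/|p₁ × p₂|.
Here n̂_z ≈ +0.126; the vertex latitude is φ_max = arccos|n̂_z| ≈ 82.8°.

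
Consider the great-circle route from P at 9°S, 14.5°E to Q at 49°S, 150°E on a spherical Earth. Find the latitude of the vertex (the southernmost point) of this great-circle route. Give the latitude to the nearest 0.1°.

≈ 61.1°S

The great circle lies in the plane with unit normal n̂ = (p₁ × p₂)/|p₁ × p₂|.
Here n̂_z ≈ +0.484; the vertex latitude is φ_max = arccos|n̂_z| ≈ 61.1°.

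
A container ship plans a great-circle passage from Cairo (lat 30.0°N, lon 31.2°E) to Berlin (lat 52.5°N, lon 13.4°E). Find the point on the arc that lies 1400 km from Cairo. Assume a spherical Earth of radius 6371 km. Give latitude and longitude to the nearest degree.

Write both endpoints as unit vectors p₁, p₂ with components (cos φ cos λ, cos φ sin λ, sin φ).
The central angle between the endpoints is δ = arccos(p₁·p₂) ≈ 0.454 rad (26.0°). The total great-circle distance is δ·R ≈ 0.454 × 6371 ≈ 2893 km, so the target fraction is f = 1400/2893 ≈ 0.484.
Interpolate at f ≈ 0.484 with slerp weights a = sin((1−f)δ)/sin δ ≈ 0.529, b = sin(fδ)/sin δ ≈ 0.497.
p = a·p₁ + b·p₂ ≈ (0.686, 0.308, 0.659); φ = arcsin(p_z) ≈ 41.22°, λ = atan2(p_y, p_x) ≈ 24.14°.

≈ lat 41°N, lon 24°E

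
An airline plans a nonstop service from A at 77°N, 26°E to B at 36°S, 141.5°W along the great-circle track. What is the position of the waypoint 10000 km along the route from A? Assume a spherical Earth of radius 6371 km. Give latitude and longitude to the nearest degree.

Convert each endpoint to a unit vector on the sphere (x = cos φ cos λ, y = cos φ sin λ, z = sin φ).
The central angle between the endpoints is δ = arccos(p₁·p₂) ≈ 2.419 rad (138.6°). The total great-circle distance is δ·R ≈ 2.419 × 6371 ≈ 15414 km, so the target fraction is f = 10000/15414 ≈ 0.649.
Interpolate at f ≈ 0.649 with slerp weights a = sin((1−f)δ)/sin δ ≈ 1.136, b = sin(fδ)/sin δ ≈ 1.513.
p = a·p₁ + b·p₂ ≈ (-0.728, -0.650, 0.218); φ = arcsin(p_z) ≈ 12.60°, λ = atan2(p_y, p_x) ≈ -138.25°.

≈ 13°N, 138°W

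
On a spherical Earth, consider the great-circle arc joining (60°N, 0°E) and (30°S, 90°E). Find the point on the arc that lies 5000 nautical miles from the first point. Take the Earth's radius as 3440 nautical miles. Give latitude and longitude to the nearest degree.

The haversine formula gives a central angle δ ≈ 2.019 rad (115.7°) between the endpoints. The total great-circle distance is δ·R ≈ 2.019 × 3440 ≈ 6944 nmi, so the target fraction is f = 5000/6944 ≈ 0.720.
Interpolate at f ≈ 0.720 with slerp weights a = sin((1−f)δ)/sin δ ≈ 0.594, b = sin(fδ)/sin δ ≈ 1.102.
p = a·p₁ + b·p₂ ≈ (0.297, 0.954, -0.036); φ = arcsin(p_z) ≈ -2.08°, λ = atan2(p_y, p_x) ≈ 72.71°.

≈ (2°S, 73°E)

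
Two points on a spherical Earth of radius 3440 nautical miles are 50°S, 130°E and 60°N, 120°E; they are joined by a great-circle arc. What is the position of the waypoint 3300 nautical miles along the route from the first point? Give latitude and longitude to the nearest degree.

≈ 5°N, 126°E

Convert each endpoint to a unit vector on the sphere (x = cos φ cos λ, y = cos φ sin λ, z = sin φ).
The central angle between the endpoints is δ = arccos(p₁·p₂) ≈ 1.925 rad (110.3°). The total great-circle distance is δ·R ≈ 1.925 × 3440 ≈ 6622 nmi, so the target fraction is f = 3300/6622 ≈ 0.498.
Interpolate at f ≈ 0.498 with slerp weights a = sin((1−f)δ)/sin δ ≈ 0.877, b = sin(fδ)/sin δ ≈ 0.873.
p = a·p₁ + b·p₂ ≈ (-0.581, 0.810, 0.084); φ = arcsin(p_z) ≈ 4.83°, λ = atan2(p_y, p_x) ≈ 125.64°.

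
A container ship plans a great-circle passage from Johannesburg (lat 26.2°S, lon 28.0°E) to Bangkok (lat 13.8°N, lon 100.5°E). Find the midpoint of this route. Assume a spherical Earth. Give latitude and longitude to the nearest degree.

Convert each endpoint to a unit vector on the sphere (x = cos φ cos λ, y = cos φ sin λ, z = sin φ).
The central angle between the endpoints is δ = arccos(p₁·p₂) ≈ 1.413 rad (81.0°).
Interpolate at f = 1/2 with slerp weights a = sin((1−f)δ)/sin δ ≈ 0.657, b = sin(fδ)/sin δ ≈ 0.657.
p = a·p₁ + b·p₂ ≈ (0.405, 0.905, -0.133); φ = arcsin(p_z) ≈ -7.67°, λ = atan2(p_y, p_x) ≈ 65.91°.

≈ lat 8°S, lon 66°E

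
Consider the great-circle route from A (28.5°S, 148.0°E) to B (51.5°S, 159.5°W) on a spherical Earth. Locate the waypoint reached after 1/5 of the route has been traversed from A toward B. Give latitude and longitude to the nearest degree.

≈ (35°S, 156°E)

The haversine formula gives a central angle δ ≈ 0.786 rad (45.1°) between the endpoints.
Interpolate at f = 1/5 with slerp weights a = sin((1−f)δ)/sin δ ≈ 0.831, b = sin(fδ)/sin δ ≈ 0.221.
p = a·p₁ + b·p₂ ≈ (-0.749, 0.339, -0.570); φ = arcsin(p_z) ≈ -34.74°, λ = atan2(p_y, p_x) ≈ 155.64°.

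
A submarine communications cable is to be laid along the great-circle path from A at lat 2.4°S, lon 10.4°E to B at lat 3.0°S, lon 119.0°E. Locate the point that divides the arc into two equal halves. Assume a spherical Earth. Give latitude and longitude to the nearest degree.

≈ lat 5°S, lon 65°E

Write both endpoints as unit vectors p₁, p₂ with components (cos φ cos λ, cos φ sin λ, sin φ).
The central angle between the endpoints is δ = arccos(p₁·p₂) ≈ 1.892 rad (108.4°).
Interpolate at f = 1/2 with slerp weights a = sin((1−f)δ)/sin δ ≈ 0.855, b = sin(fδ)/sin δ ≈ 0.855.
p = a·p₁ + b·p₂ ≈ (0.426, 0.901, -0.081); φ = arcsin(p_z) ≈ -4.62°, λ = atan2(p_y, p_x) ≈ 64.68°.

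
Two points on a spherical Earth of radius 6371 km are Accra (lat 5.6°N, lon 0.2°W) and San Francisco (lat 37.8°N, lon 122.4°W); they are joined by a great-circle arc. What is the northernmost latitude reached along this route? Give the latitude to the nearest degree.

≈ 45°N

The great circle lies in the plane with unit normal n̂ = (p₁ × p₂)/|p₁ × p₂|.
Here n̂_z ≈ -0.713; the vertex latitude is φ_max = arccos|n̂_z| ≈ 44.5°.
Check via Clairaut: cos φ_max = |cos φ₁| · sin C = cos(5.6°)·sin(45.8°) ≈ 0.713, again giving ≈ 44.5°.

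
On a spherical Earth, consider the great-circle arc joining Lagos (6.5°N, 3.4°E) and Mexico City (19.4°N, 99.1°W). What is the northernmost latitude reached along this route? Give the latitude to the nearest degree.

The great circle lies in the plane with unit normal n̂ = (p₁ × p₂)/|p₁ × p₂|.
Here n̂_z ≈ -0.928; the vertex latitude is φ_max = arccos|n̂_z| ≈ 21.9°.

≈ 22°N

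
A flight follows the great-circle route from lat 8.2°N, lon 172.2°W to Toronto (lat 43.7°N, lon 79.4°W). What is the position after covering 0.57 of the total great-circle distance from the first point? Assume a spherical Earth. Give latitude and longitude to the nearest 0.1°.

Write both endpoints as unit vectors p₁, p₂ with components (cos φ cos λ, cos φ sin λ, sin φ).
The central angle between the endpoints is δ = arccos(p₁·p₂) ≈ 1.507 rad (86.4°).
Interpolate at f = 0.57 with slerp weights a = sin((1−f)δ)/sin δ ≈ 0.605, b = sin(fδ)/sin δ ≈ 0.759.
p = a·p₁ + b·p₂ ≈ (-0.492, -0.620, 0.611); φ = arcsin(p_z) ≈ 37.63°, λ = atan2(p_y, p_x) ≈ -128.43°.

≈ lat 37.6°N, lon 128.4°W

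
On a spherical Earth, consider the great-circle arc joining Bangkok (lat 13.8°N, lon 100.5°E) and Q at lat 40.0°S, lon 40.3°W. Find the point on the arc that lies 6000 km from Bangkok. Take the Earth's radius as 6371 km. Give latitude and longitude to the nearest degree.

The haversine formula gives a central angle δ ≈ 2.389 rad (136.9°) between the endpoints. The total great-circle distance is δ·R ≈ 2.389 × 6371 ≈ 15220 km, so the target fraction is f = 6000/15220 ≈ 0.394.
Interpolate at f ≈ 0.394 with slerp weights a = sin((1−f)δ)/sin δ ≈ 1.452, b = sin(fδ)/sin δ ≈ 1.183.
p = a·p₁ + b·p₂ ≈ (0.434, 0.800, -0.414); φ = arcsin(p_z) ≈ -24.46°, λ = atan2(p_y, p_x) ≈ 61.51°.

≈ lat 24°S, lon 62°E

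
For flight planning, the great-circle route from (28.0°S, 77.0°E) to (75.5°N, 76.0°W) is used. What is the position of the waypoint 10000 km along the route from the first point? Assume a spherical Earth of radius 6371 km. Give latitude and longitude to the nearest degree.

Write both endpoints as unit vectors p₁, p₂ with components (cos φ cos λ, cos φ sin λ, sin φ).
The central angle between the endpoints is δ = arccos(p₁·p₂) ≈ 2.280 rad (130.7°). The total great-circle distance is δ·R ≈ 2.280 × 6371 ≈ 14528 km, so the target fraction is f = 10000/14528 ≈ 0.688.
Interpolate at f ≈ 0.688 with slerp weights a = sin((1−f)δ)/sin δ ≈ 0.860, b = sin(fδ)/sin δ ≈ 1.318.
p = a·p₁ + b·p₂ ≈ (0.251, 0.420, 0.872); φ = arcsin(p_z) ≈ 60.74°, λ = atan2(p_y, p_x) ≈ 59.15°.

≈ (61°N, 59°E)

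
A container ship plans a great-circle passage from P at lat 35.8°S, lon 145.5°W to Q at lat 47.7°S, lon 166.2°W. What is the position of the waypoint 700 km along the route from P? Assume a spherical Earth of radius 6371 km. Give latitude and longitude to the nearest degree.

Convert each endpoint to a unit vector on the sphere (x = cos φ cos λ, y = cos φ sin λ, z = sin φ).
The central angle between the endpoints is δ = arccos(p₁·p₂) ≈ 0.338 rad (19.4°). The total great-circle distance is δ·R ≈ 0.338 × 6371 ≈ 2156 km, so the target fraction is f = 700/2156 ≈ 0.325.
Interpolate at f ≈ 0.325 with slerp weights a = sin((1−f)δ)/sin δ ≈ 0.682, b = sin(fδ)/sin δ ≈ 0.330.
p = a·p₁ + b·p₂ ≈ (-0.672, -0.367, -0.643); φ = arcsin(p_z) ≈ -40.05°, λ = atan2(p_y, p_x) ≈ -151.39°.

≈ lat 40°S, lon 151°W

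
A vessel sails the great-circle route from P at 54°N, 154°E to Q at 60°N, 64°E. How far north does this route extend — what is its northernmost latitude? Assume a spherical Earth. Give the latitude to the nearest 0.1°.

The great circle lies in the plane with unit normal n̂ = (p₁ × p₂)/|p₁ × p₂|.
Here n̂_z ≈ -0.412; the vertex latitude is φ_max = arccos|n̂_z| ≈ 65.7°.

≈ 65.7°N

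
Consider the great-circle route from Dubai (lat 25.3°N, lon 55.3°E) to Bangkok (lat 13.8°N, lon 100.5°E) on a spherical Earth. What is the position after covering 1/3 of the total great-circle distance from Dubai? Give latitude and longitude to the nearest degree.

≈ lat 23°N, lon 71°E

The haversine formula gives a central angle δ ≈ 0.766 rad (43.9°) between the endpoints.
Interpolate at f = 1/3 with slerp weights a = sin((1−f)δ)/sin δ ≈ 0.705, b = sin(fδ)/sin δ ≈ 0.364.
p = a·p₁ + b·p₂ ≈ (0.298, 0.872, 0.388); φ = arcsin(p_z) ≈ 22.84°, λ = atan2(p_y, p_x) ≈ 71.11°.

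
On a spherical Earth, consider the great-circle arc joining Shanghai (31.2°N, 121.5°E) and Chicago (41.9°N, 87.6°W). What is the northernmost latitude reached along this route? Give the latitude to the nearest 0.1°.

The great circle lies in the plane with unit normal n̂ = (p₁ × p₂)/|p₁ × p₂|.
Here n̂_z ≈ +0.317; the vertex latitude is φ_max = arccos|n̂_z| ≈ 71.5°.

≈ 71.5°N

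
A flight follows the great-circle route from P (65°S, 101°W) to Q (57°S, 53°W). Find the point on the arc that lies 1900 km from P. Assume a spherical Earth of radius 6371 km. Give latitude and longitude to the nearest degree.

Convert each endpoint to a unit vector on the sphere (x = cos φ cos λ, y = cos φ sin λ, z = sin φ).
The central angle between the endpoints is δ = arccos(p₁·p₂) ≈ 0.417 rad (23.9°). The total great-circle distance is δ·R ≈ 0.417 × 6371 ≈ 2660 km, so the target fraction is f = 1900/2660 ≈ 0.714.
Interpolate at f ≈ 0.714 with slerp weights a = sin((1−f)δ)/sin δ ≈ 0.293, b = sin(fδ)/sin δ ≈ 0.725.
p = a·p₁ + b·p₂ ≈ (0.214, -0.437, -0.874); φ = arcsin(p_z) ≈ -60.89°, λ = atan2(p_y, p_x) ≈ -63.92°.

≈ (61°S, 64°W)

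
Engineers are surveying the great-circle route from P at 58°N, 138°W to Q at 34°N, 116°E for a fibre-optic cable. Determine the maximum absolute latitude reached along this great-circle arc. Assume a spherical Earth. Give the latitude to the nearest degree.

≈ 63°N

The great circle lies in the plane with unit normal n̂ = (p₁ × p₂)/|p₁ × p₂|.
Here n̂_z ≈ -0.451; the vertex latitude is φ_max = arccos|n̂_z| ≈ 63.2°.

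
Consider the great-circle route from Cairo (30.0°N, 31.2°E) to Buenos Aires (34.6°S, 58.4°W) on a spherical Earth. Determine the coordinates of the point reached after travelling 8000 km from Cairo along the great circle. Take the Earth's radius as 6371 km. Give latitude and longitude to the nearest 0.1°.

Convert each endpoint to a unit vector on the sphere (x = cos φ cos λ, y = cos φ sin λ, z = sin φ).
The central angle between the endpoints is δ = arccos(p₁·p₂) ≈ 1.853 rad (106.2°). The total great-circle distance is δ·R ≈ 1.853 × 6371 ≈ 11809 km, so the target fraction is f = 8000/11809 ≈ 0.677.
Interpolate at f ≈ 0.677 with slerp weights a = sin((1−f)δ)/sin δ ≈ 0.586, b = sin(fδ)/sin δ ≈ 0.990.
p = a·p₁ + b·p₂ ≈ (0.861, -0.431, -0.269); φ = arcsin(p_z) ≈ -15.61°, λ = atan2(p_y, p_x) ≈ -26.60°.

≈ 15.6°S, 26.6°W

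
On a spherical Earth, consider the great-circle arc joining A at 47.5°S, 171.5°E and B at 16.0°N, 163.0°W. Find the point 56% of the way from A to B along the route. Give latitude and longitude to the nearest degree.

≈ 12°S, 172°W

Write both endpoints as unit vectors p₁, p₂ with components (cos φ cos λ, cos φ sin λ, sin φ).
The central angle between the endpoints is δ = arccos(p₁·p₂) ≈ 1.178 rad (67.5°).
Interpolate at f = 0.56 with slerp weights a = sin((1−f)δ)/sin δ ≈ 0.536, b = sin(fδ)/sin δ ≈ 0.663.
p = a·p₁ + b·p₂ ≈ (-0.968, -0.133, -0.213); φ = arcsin(p_z) ≈ -12.27°, λ = atan2(p_y, p_x) ≈ -172.18°.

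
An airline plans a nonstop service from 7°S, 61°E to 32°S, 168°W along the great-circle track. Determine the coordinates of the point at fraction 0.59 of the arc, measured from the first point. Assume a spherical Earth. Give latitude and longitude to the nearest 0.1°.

≈ 42.6°S, 130.6°E

The haversine formula gives a central angle δ ≈ 2.080 rad (119.2°) between the endpoints.
Interpolate at f = 0.59 with slerp weights a = sin((1−f)δ)/sin δ ≈ 0.863, b = sin(fδ)/sin δ ≈ 1.079.
p = a·p₁ + b·p₂ ≈ (-0.480, 0.559, -0.677); φ = arcsin(p_z) ≈ -42.58°, λ = atan2(p_y, p_x) ≈ 130.64°.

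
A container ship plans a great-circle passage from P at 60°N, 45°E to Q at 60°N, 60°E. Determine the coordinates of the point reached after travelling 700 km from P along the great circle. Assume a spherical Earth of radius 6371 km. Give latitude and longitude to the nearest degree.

Convert each endpoint to a unit vector on the sphere (x = cos φ cos λ, y = cos φ sin λ, z = sin φ).
The central angle between the endpoints is δ = arccos(p₁·p₂) ≈ 0.131 rad (7.5°). The total great-circle distance is δ·R ≈ 0.131 × 6371 ≈ 832 km, so the target fraction is f = 700/832 ≈ 0.841.
Interpolate at f ≈ 0.841 with slerp weights a = sin((1−f)δ)/sin δ ≈ 0.159, b = sin(fδ)/sin δ ≈ 0.842.
p = a·p₁ + b·p₂ ≈ (0.267, 0.421, 0.867); φ = arcsin(p_z) ≈ 60.11°, λ = atan2(p_y, p_x) ≈ 57.63°.

≈ 60°N, 58°E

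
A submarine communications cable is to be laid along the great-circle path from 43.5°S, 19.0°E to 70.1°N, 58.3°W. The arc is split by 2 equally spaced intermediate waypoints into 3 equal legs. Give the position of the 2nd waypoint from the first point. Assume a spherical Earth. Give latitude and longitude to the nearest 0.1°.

From cos δ = sin φ₁ sin φ₂ + cos φ₁ cos φ₂ cos Δλ, the central angle is δ ≈ 2.206 rad (126.4°).
Interpolate at f = 2/3 with slerp weights a = sin((1−f)δ)/sin δ ≈ 0.833, b = sin(fδ)/sin δ ≈ 1.236.
p = a·p₁ + b·p₂ ≈ (0.792, -0.161, 0.588); φ = arcsin(p_z) ≈ 36.05°, λ = atan2(p_y, p_x) ≈ -11.50°.

≈ 36.0°N, 11.5°W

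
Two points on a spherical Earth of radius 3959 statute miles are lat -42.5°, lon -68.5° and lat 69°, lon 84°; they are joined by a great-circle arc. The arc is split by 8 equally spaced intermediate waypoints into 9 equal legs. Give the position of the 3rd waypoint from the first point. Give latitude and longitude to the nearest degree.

≈ lat 6°, lon -54°

Write both endpoints as unit vectors p₁, p₂ with components (cos φ cos λ, cos φ sin λ, sin φ).
The central angle between the endpoints is δ = arccos(p₁·p₂) ≈ 2.616 rad (149.9°).
Interpolate at f = 3/9 with slerp weights a = sin((1−f)δ)/sin δ ≈ 1.964, b = sin(fδ)/sin δ ≈ 1.526.
p = a·p₁ + b·p₂ ≈ (0.588, -0.803, 0.098); φ = arcsin(p_z) ≈ 5.64°, λ = atan2(p_y, p_x) ≈ -53.80°.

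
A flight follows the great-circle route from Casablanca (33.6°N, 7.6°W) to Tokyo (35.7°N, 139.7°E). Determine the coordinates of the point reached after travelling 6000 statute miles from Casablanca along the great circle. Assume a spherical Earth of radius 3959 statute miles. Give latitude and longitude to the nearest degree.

Convert each endpoint to a unit vector on the sphere (x = cos φ cos λ, y = cos φ sin λ, z = sin φ).
The central angle between the endpoints is δ = arccos(p₁·p₂) ≈ 1.820 rad (104.3°). The total great-circle distance is δ·R ≈ 1.820 × 3959 ≈ 7204 mi, so the target fraction is f = 6000/7204 ≈ 0.833.
Interpolate at f ≈ 0.833 with slerp weights a = sin((1−f)δ)/sin δ ≈ 0.309, b = sin(fδ)/sin δ ≈ 1.030.
p = a·p₁ + b·p₂ ≈ (-0.383, 0.507, 0.772); φ = arcsin(p_z) ≈ 50.55°, λ = atan2(p_y, p_x) ≈ 127.06°.

≈ 51°N, 127°E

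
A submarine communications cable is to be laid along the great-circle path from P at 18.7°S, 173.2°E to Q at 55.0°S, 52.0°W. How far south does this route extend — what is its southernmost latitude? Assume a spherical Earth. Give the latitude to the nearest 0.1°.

≈ 67.1°S

The great circle lies in the plane with unit normal n̂ = (p₁ × p₂)/|p₁ × p₂|.
Here n̂_z ≈ +0.388; the vertex latitude is φ_max = arccos|n̂_z| ≈ 67.1°.
Check via Clairaut: cos φ_max = |cos φ₁| · sin C = cos(18.7°)·sin(155.8°) ≈ 0.388, again giving ≈ 67.1°.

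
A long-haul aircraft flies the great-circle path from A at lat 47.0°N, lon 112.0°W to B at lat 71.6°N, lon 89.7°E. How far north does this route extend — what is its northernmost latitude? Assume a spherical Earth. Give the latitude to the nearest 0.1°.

The great circle lies in the plane with unit normal n̂ = (p₁ × p₂)/|p₁ × p₂|.
Here n̂_z ≈ -0.092; the vertex latitude is φ_max = arccos|n̂_z| ≈ 84.7°.
Check via Clairaut: cos φ_max = |cos φ₁| · sin C = cos(47.0°)·sin(7.7°) ≈ 0.092, again giving ≈ 84.7°.

≈ 84.7°N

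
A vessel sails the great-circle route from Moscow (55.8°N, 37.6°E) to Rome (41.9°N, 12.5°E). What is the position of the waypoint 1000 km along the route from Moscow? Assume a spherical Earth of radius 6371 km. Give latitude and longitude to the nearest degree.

Write both endpoints as unit vectors p₁, p₂ with components (cos φ cos λ, cos φ sin λ, sin φ).
The central angle between the endpoints is δ = arccos(p₁·p₂) ≈ 0.373 rad (21.4°). The total great-circle distance is δ·R ≈ 0.373 × 6371 ≈ 2377 km, so the target fraction is f = 1000/2377 ≈ 0.421.
Interpolate at f ≈ 0.421 with slerp weights a = sin((1−f)δ)/sin δ ≈ 0.588, b = sin(fδ)/sin δ ≈ 0.429.
p = a·p₁ + b·p₂ ≈ (0.574, 0.271, 0.773); φ = arcsin(p_z) ≈ 50.63°, λ = atan2(p_y, p_x) ≈ 25.28°.

≈ (51°N, 25°E)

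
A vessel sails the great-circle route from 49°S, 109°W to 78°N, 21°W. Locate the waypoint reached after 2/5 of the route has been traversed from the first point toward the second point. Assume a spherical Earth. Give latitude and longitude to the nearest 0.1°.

From cos δ = sin φ₁ sin φ₂ + cos φ₁ cos φ₂ cos Δλ, the central angle is δ ≈ 2.394 rad (137.2°).
Interpolate at f = 2/5 with slerp weights a = sin((1−f)δ)/sin δ ≈ 1.458, b = sin(fδ)/sin δ ≈ 1.203.
p = a·p₁ + b·p₂ ≈ (-0.078, -0.994, 0.077); φ = arcsin(p_z) ≈ 4.39°, λ = atan2(p_y, p_x) ≈ -94.48°.

≈ 4.4°N, 94.5°W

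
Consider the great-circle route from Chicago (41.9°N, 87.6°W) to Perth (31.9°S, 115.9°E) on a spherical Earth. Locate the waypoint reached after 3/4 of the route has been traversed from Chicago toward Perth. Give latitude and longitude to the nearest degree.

≈ 6°S, 148°E

From cos δ = sin φ₁ sin φ₂ + cos φ₁ cos φ₂ cos Δλ, the central angle is δ ≈ 2.772 rad (158.8°).
Interpolate at f = 3/4 with slerp weights a = sin((1−f)δ)/sin δ ≈ 1.767, b = sin(fδ)/sin δ ≈ 2.417.
p = a·p₁ + b·p₂ ≈ (-0.841, 0.532, -0.097); φ = arcsin(p_z) ≈ -5.57°, λ = atan2(p_y, p_x) ≈ 147.71°.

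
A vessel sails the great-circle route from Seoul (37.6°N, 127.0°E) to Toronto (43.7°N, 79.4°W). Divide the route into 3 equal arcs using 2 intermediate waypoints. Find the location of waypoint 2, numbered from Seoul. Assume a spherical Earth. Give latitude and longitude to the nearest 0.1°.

Convert each endpoint to a unit vector on the sphere (x = cos φ cos λ, y = cos φ sin λ, z = sin φ).
The central angle between the endpoints is δ = arccos(p₁·p₂) ≈ 1.662 rad (95.3°).
Interpolate at f = 2/3 with slerp weights a = sin((1−f)δ)/sin δ ≈ 0.528, b = sin(fδ)/sin δ ≈ 0.899.
p = a·p₁ + b·p₂ ≈ (-0.132, -0.304, 0.943); φ = arcsin(p_z) ≈ 70.62°, λ = atan2(p_y, p_x) ≈ -113.52°.

≈ 70.6°N, 113.5°W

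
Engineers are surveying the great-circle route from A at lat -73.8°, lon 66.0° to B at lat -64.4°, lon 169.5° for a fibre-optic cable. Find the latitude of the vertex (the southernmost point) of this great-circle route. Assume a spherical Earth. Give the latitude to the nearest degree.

≈ -78°

The great circle lies in the plane with unit normal n̂ = (p₁ × p₂)/|p₁ × p₂|.
Here n̂_z ≈ +0.215; the vertex latitude is φ_max = arccos|n̂_z| ≈ 77.6°.
Check via Clairaut: cos φ_max = |cos φ₁| · sin C = cos(73.8°)·sin(129.7°) ≈ 0.215, again giving ≈ 77.6°.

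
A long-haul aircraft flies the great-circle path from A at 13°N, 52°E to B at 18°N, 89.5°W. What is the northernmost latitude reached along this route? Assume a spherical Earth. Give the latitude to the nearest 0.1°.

≈ 40.2°N

The great circle lies in the plane with unit normal n̂ = (p₁ × p₂)/|p₁ × p₂|.
Here n̂_z ≈ -0.764; the vertex latitude is φ_max = arccos|n̂_z| ≈ 40.2°.
Check via Clairaut: cos φ_max = |cos φ₁| · sin C = cos(13.0°)·sin(51.6°) ≈ 0.764, again giving ≈ 40.2°.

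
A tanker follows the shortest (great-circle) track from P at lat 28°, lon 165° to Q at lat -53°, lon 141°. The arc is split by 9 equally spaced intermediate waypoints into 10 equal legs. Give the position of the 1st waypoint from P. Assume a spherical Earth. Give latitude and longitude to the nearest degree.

≈ lat 20°, lon 163°

From cos δ = sin φ₁ sin φ₂ + cos φ₁ cos φ₂ cos Δλ, the central angle is δ ≈ 1.460 rad (83.7°).
Interpolate at f = 1/10 with slerp weights a = sin((1−f)δ)/sin δ ≈ 0.973, b = sin(fδ)/sin δ ≈ 0.146.
p = a·p₁ + b·p₂ ≈ (-0.898, 0.278, 0.340); φ = arcsin(p_z) ≈ 19.88°, λ = atan2(p_y, p_x) ≈ 162.82°.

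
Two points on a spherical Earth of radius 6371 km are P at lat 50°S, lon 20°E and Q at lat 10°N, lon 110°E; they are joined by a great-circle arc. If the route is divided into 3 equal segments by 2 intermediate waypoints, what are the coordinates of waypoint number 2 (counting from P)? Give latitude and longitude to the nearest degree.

Convert each endpoint to a unit vector on the sphere (x = cos φ cos λ, y = cos φ sin λ, z = sin φ).
The central angle between the endpoints is δ = arccos(p₁·p₂) ≈ 1.704 rad (97.6°).
Interpolate at f = 2/3 with slerp weights a = sin((1−f)δ)/sin δ ≈ 0.543, b = sin(fδ)/sin δ ≈ 0.915.
p = a·p₁ + b·p₂ ≈ (0.020, 0.966, -0.257); φ = arcsin(p_z) ≈ -14.89°, λ = atan2(p_y, p_x) ≈ 88.84°.

≈ lat 15°S, lon 89°E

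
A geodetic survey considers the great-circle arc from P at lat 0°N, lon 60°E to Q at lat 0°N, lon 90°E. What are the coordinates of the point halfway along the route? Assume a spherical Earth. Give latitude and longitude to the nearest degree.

Convert each endpoint to a unit vector on the sphere (x = cos φ cos λ, y = cos φ sin λ, z = sin φ).
The central angle between the endpoints is δ = arccos(p₁·p₂) ≈ 0.524 rad (30.0°).
Interpolate at f = 1/2 with slerp weights a = sin((1−f)δ)/sin δ ≈ 0.518, b = sin(fδ)/sin δ ≈ 0.518.
p = a·p₁ + b·p₂ ≈ (0.259, 0.966, 0.000); φ = arcsin(p_z) ≈ 0.00°, λ = atan2(p_y, p_x) ≈ 75.00°.

≈ lat 0°N, lon 75°E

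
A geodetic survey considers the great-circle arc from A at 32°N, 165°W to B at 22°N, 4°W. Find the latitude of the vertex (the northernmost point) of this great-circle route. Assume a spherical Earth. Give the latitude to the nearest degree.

The great circle lies in the plane with unit normal n̂ = (p₁ × p₂)/|p₁ × p₂|.
Here n̂_z ≈ +0.305; the vertex latitude is φ_max = arccos|n̂_z| ≈ 72.2°.
Check via Clairaut: cos φ_max = |cos φ₁| · sin C = cos(32.0°)·sin(21.1°) ≈ 0.305, again giving ≈ 72.2°.

≈ 72°N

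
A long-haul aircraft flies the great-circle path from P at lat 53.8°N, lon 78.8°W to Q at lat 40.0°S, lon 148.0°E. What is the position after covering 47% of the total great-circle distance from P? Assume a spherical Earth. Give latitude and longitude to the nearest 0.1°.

Convert each endpoint to a unit vector on the sphere (x = cos φ cos λ, y = cos φ sin λ, z = sin φ).
The central angle between the endpoints is δ = arccos(p₁·p₂) ≈ 2.547 rad (145.9°).
Interpolate at f = 0.47 with slerp weights a = sin((1−f)δ)/sin δ ≈ 1.742, b = sin(fδ)/sin δ ≈ 1.662.
p = a·p₁ + b·p₂ ≈ (-0.880, -0.334, 0.337); φ = arcsin(p_z) ≈ 19.71°, λ = atan2(p_y, p_x) ≈ -159.19°.

≈ lat 19.7°N, lon 159.2°W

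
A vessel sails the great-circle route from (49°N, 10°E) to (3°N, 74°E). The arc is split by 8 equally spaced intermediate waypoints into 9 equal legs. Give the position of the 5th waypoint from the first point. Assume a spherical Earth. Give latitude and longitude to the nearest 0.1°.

≈ (26.9°N, 52.5°E)

Write both endpoints as unit vectors p₁, p₂ with components (cos φ cos λ, cos φ sin λ, sin φ).
The central angle between the endpoints is δ = arccos(p₁·p₂) ≈ 1.238 rad (70.9°).
Interpolate at f = 5/9 with slerp weights a = sin((1−f)δ)/sin δ ≈ 0.553, b = sin(fδ)/sin δ ≈ 0.672.
p = a·p₁ + b·p₂ ≈ (0.542, 0.708, 0.453); φ = arcsin(p_z) ≈ 26.92°, λ = atan2(p_y, p_x) ≈ 52.54°.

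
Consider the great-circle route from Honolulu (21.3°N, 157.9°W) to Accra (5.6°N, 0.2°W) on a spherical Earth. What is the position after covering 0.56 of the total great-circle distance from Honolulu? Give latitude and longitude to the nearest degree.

Convert each endpoint to a unit vector on the sphere (x = cos φ cos λ, y = cos φ sin λ, z = sin φ).
The central angle between the endpoints is δ = arccos(p₁·p₂) ≈ 2.536 rad (145.3°).
Interpolate at f = 0.56 with slerp weights a = sin((1−f)δ)/sin δ ≈ 1.579, b = sin(fδ)/sin δ ≈ 1.738.
p = a·p₁ + b·p₂ ≈ (0.366, -0.560, 0.743); φ = arcsin(p_z) ≈ 48.01°, λ = atan2(p_y, p_x) ≈ -56.78°.

≈ (48°N, 57°W)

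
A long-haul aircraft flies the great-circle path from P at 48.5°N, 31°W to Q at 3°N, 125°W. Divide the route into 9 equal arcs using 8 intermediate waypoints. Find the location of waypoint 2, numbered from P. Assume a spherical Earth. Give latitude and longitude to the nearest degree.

≈ 46°N, 61°W

The haversine formula gives a central angle δ ≈ 1.578 rad (90.4°) between the endpoints.
Interpolate at f = 2/9 with slerp weights a = sin((1−f)δ)/sin δ ≈ 0.942, b = sin(fδ)/sin δ ≈ 0.343.
p = a·p₁ + b·p₂ ≈ (0.338, -0.602, 0.723); φ = arcsin(p_z) ≈ 46.32°, λ = atan2(p_y, p_x) ≈ -60.70°.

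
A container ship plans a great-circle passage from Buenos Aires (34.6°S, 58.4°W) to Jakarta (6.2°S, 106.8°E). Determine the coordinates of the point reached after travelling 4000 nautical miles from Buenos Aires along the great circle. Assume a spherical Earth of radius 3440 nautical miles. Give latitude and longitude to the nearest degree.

≈ 68°S, 56°E

Write both endpoints as unit vectors p₁, p₂ with components (cos φ cos λ, cos φ sin λ, sin φ).
The central angle between the endpoints is δ = arccos(p₁·p₂) ≈ 2.389 rad (136.9°). The total great-circle distance is δ·R ≈ 2.389 × 3440 ≈ 8218 nmi, so the target fraction is f = 4000/8218 ≈ 0.487.
Interpolate at f ≈ 0.487 with slerp weights a = sin((1−f)δ)/sin δ ≈ 1.377, b = sin(fδ)/sin δ ≈ 1.343.
p = a·p₁ + b·p₂ ≈ (0.208, 0.313, -0.927); φ = arcsin(p_z) ≈ -67.94°, λ = atan2(p_y, p_x) ≈ 56.37°.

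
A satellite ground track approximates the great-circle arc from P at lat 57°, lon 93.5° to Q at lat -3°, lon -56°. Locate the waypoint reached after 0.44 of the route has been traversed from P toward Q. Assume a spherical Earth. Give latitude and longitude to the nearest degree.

Write both endpoints as unit vectors p₁, p₂ with components (cos φ cos λ, cos φ sin λ, sin φ).
The central angle between the endpoints is δ = arccos(p₁·p₂) ≈ 2.109 rad (120.8°).
Interpolate at f = 0.44 with slerp weights a = sin((1−f)δ)/sin δ ≈ 1.077, b = sin(fδ)/sin δ ≈ 0.932.
p = a·p₁ + b·p₂ ≈ (0.485, -0.186, 0.855); φ = arcsin(p_z) ≈ 58.72°, λ = atan2(p_y, p_x) ≈ -21.00°.

≈ lat 59°, lon -21°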